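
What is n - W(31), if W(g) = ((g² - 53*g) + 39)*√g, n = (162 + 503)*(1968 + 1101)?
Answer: 2040885 + 643*√31 ≈ 2.0445e+6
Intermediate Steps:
n = 2040885 (n = 665*3069 = 2040885)
W(g) = √g*(39 + g² - 53*g) (W(g) = (39 + g² - 53*g)*√g = √g*(39 + g² - 53*g))
n - W(31) = 2040885 - √31*(39 + 31² - 53*31) = 2040885 - √31*(39 + 961 - 1643) = 2040885 - √31*(-643) = 2040885 - (-643)*√31 = 2040885 + 643*√31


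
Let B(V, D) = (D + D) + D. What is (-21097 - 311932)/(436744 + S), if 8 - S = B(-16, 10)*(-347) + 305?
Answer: -333029/446857 ≈ -0.74527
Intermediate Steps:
B(V, D) = 3*D (B(V, D) = 2*D + D = 3*D)
S = 10113 (S = 8 - ((3*10)*(-347) + 305) = 8 - (30*(-347) + 305) = 8 - (-10410 + 305) = 8 - 1*(-10105) = 8 + 10105 = 10113)
(-21097 - 311932)/(436744 + S) = (-21097 - 311932)/(436744 + 10113) = -333029/446857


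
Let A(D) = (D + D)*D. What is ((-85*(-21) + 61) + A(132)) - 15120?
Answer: 21574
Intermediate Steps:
A(D) = 2*D**2 (A(D) = (2*D)*D = 2*D**2)
((-85*(-21) + 61) + A(132)) - 15120 = ((-85*(-21) + 61) + 2*132**2) - 15120 = ((1785 + 61) + 2*17424) - 15120 = (1846 + 34848) - 15120 = 36694 - 15120 = 21574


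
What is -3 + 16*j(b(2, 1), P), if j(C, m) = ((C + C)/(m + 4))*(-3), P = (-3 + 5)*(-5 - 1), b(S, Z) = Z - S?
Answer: -15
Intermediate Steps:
P = -12 (P = 2*(-6) = -12)
j(C, m) = -6*C/(4 + m) (j(C, m) = ((2*C)/(4 + m))*(-3) = (2*C/(4 + m))*(-3) = -6*C/(4 + m))
-3 + 16*j(b(2, 1), P) = -3 + 16*(-6*(1 - 1*2)/(4 - 12)) = -3 + 16*(-6*(1 - 2)/(-8)) = -3 + 16*(-6*(-1)*(-⅛)) = -3 + 16*(-¾) = -3 - 12 = -15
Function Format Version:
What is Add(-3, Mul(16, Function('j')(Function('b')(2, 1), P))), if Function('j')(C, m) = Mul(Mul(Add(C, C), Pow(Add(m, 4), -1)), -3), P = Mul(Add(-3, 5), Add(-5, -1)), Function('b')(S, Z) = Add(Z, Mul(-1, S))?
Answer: -15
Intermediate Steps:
P = -12 (P = Mul(2, -6) = -12)
Function('j')(C, m) = Mul(-6, C, Pow(Add(4, m), -1)) (Function('j')(C, m) = Mul(Mul(Mul(2, C), Pow(Add(4, m), -1)), -3) = Mul(Mul(2, C, Pow(Add(4, m), -1)), -3) = Mul(-6, C, Pow(Add(4, m), -1)))
Add(-3, Mul(16, Function('j')(Function('b')(2, 1), P))) = Add(-3, Mul(16, Mul(-6, Add(1, Mul(-1, 2)), Pow(Add(4, -12), -1)))) = Add(-3, Mul(16, Mul(-6, Add(1, -2), Pow(-8, -1)))) = Add(-3, Mul(16, Mul(-6, -1, Rational(-1, 8)))) = Add(-3, Mul(16, Rational(-3, 4))) = Add(-3, -12) = -15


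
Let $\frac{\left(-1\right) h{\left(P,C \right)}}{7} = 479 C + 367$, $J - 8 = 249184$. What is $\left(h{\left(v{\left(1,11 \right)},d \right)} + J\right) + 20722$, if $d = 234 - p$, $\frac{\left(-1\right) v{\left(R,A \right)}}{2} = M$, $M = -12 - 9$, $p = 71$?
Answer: $-279194$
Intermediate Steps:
$J = 249192$ ($J = 8 + 249184 = 249192$)
$M = -21$
$v{\left(R,A \right)} = 42$ ($v{\left(R,A \right)} = \left(-2\right) \left(-21\right) = 42$)
$d = 163$ ($d = 234 - 71 = 163$)
$h{\left(P,C \right)} = -2569 - 3353 C$ ($h{\left(P,C \right)} = - 7 \left(479 C + 367\right) = - 7 \left(367 + 479 C\right) = -2569 - 3353 C$)
$\left(h{\left(v{\left(1,11 \right)},d \right)} + J\right) + 20722 = \left(\left(-2569 - 546539\right) + 249192\right) + 20722 = \left(-549108 + 249192\right) + 20722 = -299916 + 20722 = -279194$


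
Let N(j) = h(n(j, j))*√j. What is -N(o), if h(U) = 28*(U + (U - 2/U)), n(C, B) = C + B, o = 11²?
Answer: -1639764/11 ≈ -1.4907e+5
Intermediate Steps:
o = 121
n(C, B) = B + C
h(U) = -56/U + 56*U (h(U) = 28*(U + (U - 2/U)) = 28*(-2/U + 2*U) = -56/U + 56*U)
N(j) = √j*(-28/j + 112*j) (N(j) = (-56/(j + j) + 56*(j + j))*√j = (-56*1/(2*j) + 56*(2*j))*√j = (-28/j + 112*j)*√j = √j*(-28/j + 112*j))
-N(o) = -28*(-1 + 4*121²)/√121 = -28*(-1 + 4*14641)/11 = -28*(-1 + 58564)/11 = -28*58563/11 = -1*1639764/11 = -1639764/11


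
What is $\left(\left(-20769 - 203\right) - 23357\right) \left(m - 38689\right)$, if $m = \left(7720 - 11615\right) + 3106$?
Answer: $1750020262$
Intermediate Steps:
$m = -789$ ($m = -3895 + 3106 = -789$)
$\left(\left(-20769 - 203\right) - 23357\right) \left(m - 38689\right) = \left(\left(-20769 - 203\right) - 23357\right) \left(-789 - 38689\right) = \left(\left(-20769 - 203\right) - 23357\right) \left(-39478\right) = \left(-20972 - 23357\right) \left(-39478\right) = \left(-44329\right) \left(-39478\right) = 1750020262$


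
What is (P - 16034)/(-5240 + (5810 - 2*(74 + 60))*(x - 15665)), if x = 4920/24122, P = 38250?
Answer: -133973588/523565233775 ≈ -0.00025589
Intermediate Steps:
x = 2460/12061 (x = 4920*(1/24122) = 2460/12061 ≈ 0.20396)
(P - 16034)/(-5240 + (5810 - 2*(74 + 60))*(x - 15665)) = (38250 - 16034)/(-5240 + (5810 - 2*(74 + 60))*(2460/12061 - 15665)) = 22216/(-5240 + (5810 - 2*134)*(-188933105/12061)) = 22216/(-5240 + (5810 - 268)*(-188933105/12061)) = 22216/(-5240 + 5542*(-188933105/12061)) = 22216/(-5240 - 1047067267910/12061) = 22216/(-1047130467550/12061) = 22216*(-12061/1047130467550) = -133973588/523565233775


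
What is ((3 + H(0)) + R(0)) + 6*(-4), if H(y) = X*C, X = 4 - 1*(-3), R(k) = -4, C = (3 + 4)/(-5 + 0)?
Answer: -174/5 ≈ -34.800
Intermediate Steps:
C = -7/5 (C = 7/(-5) = 7*(-⅕) = -7/5 ≈ -1.4000)
X = 7 (X = 4 + 3 = 7)
H(y) = -49/5 (H(y) = 7*(-7/5) = -49/5)
((3 + H(0)) + R(0)) + 6*(-4) = ((3 - 49/5) - 4) + 6*(-4) = (-34/5 - 4) - 24 = -54/5 - 24 = -174/5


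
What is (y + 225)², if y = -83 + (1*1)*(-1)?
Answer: 19881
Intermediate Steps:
y = -84 (y = -83 + 1*(-1) = -83 - 1 = -84)
(y + 225)² = (-84 + 225)² = 141² = 19881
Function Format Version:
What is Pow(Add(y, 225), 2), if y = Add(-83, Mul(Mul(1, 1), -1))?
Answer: 19881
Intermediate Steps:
y = -84 (y = Add(-83, Mul(1, -1)) = Add(-83, -1) = -84)
Pow(Add(y, 225), 2) = Pow(Add(-84, 225), 2) = Pow(141, 2) = 19881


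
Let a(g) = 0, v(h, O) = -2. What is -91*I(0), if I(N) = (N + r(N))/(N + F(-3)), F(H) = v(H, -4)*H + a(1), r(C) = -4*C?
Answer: 0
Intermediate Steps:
F(H) = -2*H (F(H) = -2*H + 0 = -2*H)
I(N) = -3*N/(6 + N) (I(N) = (N - 4*N)/(N - 2*(-3)) = (-3*N)/(N + 6) = (-3*N)/(6 + N) = -3*N/(6 + N))
-91*I(0) = -(-273)*0/(6 + 0) = -(-273)*0/6 = -91*0 = 0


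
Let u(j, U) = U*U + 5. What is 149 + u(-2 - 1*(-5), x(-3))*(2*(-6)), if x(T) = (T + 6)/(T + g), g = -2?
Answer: 2117/25 ≈ 84.680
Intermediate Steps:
x(T) = (6 + T)/(-2 + T) (x(T) = (T + 6)/(T - 2) = (6 + T)/(-2 + T))
u(j, U) = 5 + U**2 (u(j, U) = U**2 + 5 = 5 + U**2)
149 + u(-2 - 1*(-5), x(-3))*(2*(-6)) = 149 + (5 + ((6 - 3)/(-2 - 3))**2)*(2*(-6)) = 149 + (5 + (3/(-5))**2)*(-12) = 149 + (5 + (-1/5*3)**2)*(-12) = 149 + (5 + (-3/5)**2)*(-12) = 149 + (5 + 9/25)*(-12) = 149 + (134/25)*(-12) = 149 - 1608/25 = 2117/25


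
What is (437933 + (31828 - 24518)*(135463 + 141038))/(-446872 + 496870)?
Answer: 2021660243/49998 ≈ 40435.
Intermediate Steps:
(437933 + (31828 - 24518)*(135463 + 141038))/(-446872 + 496870) = (437933 + 7310*276501)/49998 = (437933 + 2021222310)*(1/49998) = 2021660243*(1/49998) = 2021660243/49998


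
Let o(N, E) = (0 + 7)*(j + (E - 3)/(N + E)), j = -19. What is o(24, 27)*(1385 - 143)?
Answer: -2738610/17 ≈ -1.6109e+5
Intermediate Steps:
o(N, E) = -133 + 7*(-3 + E)/(E + N) (o(N, E) = (0 + 7)*(-19 + (E - 3)/(N + E)) = 7*(-19 + (-3 + E)/(E + N)) = -133 + 7*(-3 + E)/(E + N))
o(24, 27)*(1385 - 143) = (7*(-3 - 19*24 - 18*27)/(27 + 24))*(1385 - 143) = (7*(-3 - 456 - 486)/51)*1242 = (7*(1/51)*(-945))*1242 = -2205/17*1242 = -2738610/17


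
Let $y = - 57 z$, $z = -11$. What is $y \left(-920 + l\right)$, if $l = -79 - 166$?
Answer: $-730455$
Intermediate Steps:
$y = 627$ ($y = \left(-57\right) \left(-11\right) = 627$)
$l = -245$ ($l = -79 - 166 = -245$)
$y \left(-920 + l\right) = 627 \left(-920 - 245\right) = 627 \left(-1165\right) = -730455$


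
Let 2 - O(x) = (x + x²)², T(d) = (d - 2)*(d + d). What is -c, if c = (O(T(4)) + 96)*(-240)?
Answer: -17732640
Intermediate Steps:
T(d) = 2*d*(-2 + d) (T(d) = (-2 + d)*(2*d) = 2*d*(-2 + d))
O(x) = 2 - (x + x²)²
c = 17732640 (c = ((2 - (2*4*(-2 + 4))²*(1 + 2*4*(-2 + 4))²) + 96)*(-240) = ((2 - (2*4*2)²*(1 + 2*4*2)²) + 96)*(-240) = ((2 - 1*16²*(1 + 16)²) + 96)*(-240) = ((2 - 1*256*17²) + 96)*(-240) = ((2 - 1*256*289) + 96)*(-240) = ((2 - 73984) + 96)*(-240) = (-73982 + 96)*(-240) = -73886*(-240) = 17732640)
-c = -1*17732640 = -17732640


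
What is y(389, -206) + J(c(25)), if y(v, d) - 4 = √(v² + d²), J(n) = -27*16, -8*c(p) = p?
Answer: -428 + √193757 ≈ 12.178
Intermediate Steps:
c(p) = -p/8
J(n) = -432
y(v, d) = 4 + √(d² + v²) (y(v, d) = 4 + √(v² + d²) = 4 + √(d² + v²))
y(389, -206) + J(c(25)) = (4 + √((-206)² + 389²)) - 432 = (4 + √(42436 + 151321)) - 432 = (4 + √193757) - 432 = -428 + √193757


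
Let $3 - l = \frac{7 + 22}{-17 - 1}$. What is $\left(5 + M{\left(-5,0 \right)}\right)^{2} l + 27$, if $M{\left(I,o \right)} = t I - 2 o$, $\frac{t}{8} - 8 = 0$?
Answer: $\frac{915129}{2} \approx 4.5756 \cdot 10^{5}$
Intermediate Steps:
$t = 64$ ($t = 64 + 8 \cdot 0 = 64 + 0 = 64$)
$M{\left(I,o \right)} = - 2 o + 64 I$ ($M{\left(I,o \right)} = 64 I - 2 o = - 2 o + 64 I$)
$l = \frac{83}{18}$ ($l = 3 - \frac{7 + 22}{-17 - 1} = 3 - \frac{29}{-18} = 3 - 29 \left(- \frac{1}{18}\right) = 3 - - \frac{29}{18} = 3 + \frac{29}{18} = \frac{83}{18} \approx 4.6111$)
$\left(5 + M{\left(-5,0 \right)}\right)^{2} l + 27 = \left(5 + \left(\left(-2\right) 0 + 64 \left(-5\right)\right)\right)^{2} \cdot \frac{83}{18} + 27 = \left(5 + \left(0 - 320\right)\right)^{2} \cdot \frac{83}{18} + 27 = \left(5 - 320\right)^{2} \cdot \frac{83}{18} + 27 = \left(-315\right)^{2} \cdot \frac{83}{18} + 27 = 99225 \cdot \frac{83}{18} + 27 = \frac{915075}{2} + 27 = \frac{915129}{2}$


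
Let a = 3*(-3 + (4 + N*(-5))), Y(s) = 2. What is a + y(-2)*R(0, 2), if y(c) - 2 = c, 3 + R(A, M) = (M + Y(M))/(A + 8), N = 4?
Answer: -57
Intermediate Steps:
R(A, M) = -3 + (2 + M)/(8 + A) (R(A, M) = -3 + (M + 2)/(A + 8) = -3 + (2 + M)/(8 + A))
y(c) = 2 + c
a = -57 (a = 3*(-3 + (4 + 4*(-5))) = 3*(-3 + (4 - 20)) = 3*(-3 - 16) = 3*(-19) = -57)
a + y(-2)*R(0, 2) = -57 + (2 - 2)*((-22 + 2 - 3*0)/(8 + 0)) = -57 + 0*((-22 + 2 + 0)/8) = -57 + 0*((⅛)*(-20)) = -57 + 0*(-5/2) = -57 + 0 = -57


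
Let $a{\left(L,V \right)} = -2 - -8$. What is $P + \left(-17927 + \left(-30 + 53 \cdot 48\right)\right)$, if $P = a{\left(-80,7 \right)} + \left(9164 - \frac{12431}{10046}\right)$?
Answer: $- \frac{62729609}{10046} \approx -6244.2$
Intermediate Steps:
$a{\left(L,V \right)} = 6$ ($a{\left(L,V \right)} = -2 + 8 = 6$)
$P = \frac{92109389}{10046}$ ($P = 6 + \left(9164 - \frac{12431}{10046}\right) = 6 + \frac{92049113}{10046} = \frac{92109389}{10046} \approx 9168.8$)
$P + \left(-17927 + \left(-30 + 53 \cdot 48\right)\right) = \frac{92109389}{10046} + \left(-17927 + \left(-30 + 53 \cdot 48\right)\right) = \frac{92109389}{10046} + \left(-17927 + \left(-30 + 2544\right)\right) = \frac{92109389}{10046} + \left(-17927 + 2514\right) = \frac{92109389}{10046} - 15413 = - \frac{62729609}{10046}$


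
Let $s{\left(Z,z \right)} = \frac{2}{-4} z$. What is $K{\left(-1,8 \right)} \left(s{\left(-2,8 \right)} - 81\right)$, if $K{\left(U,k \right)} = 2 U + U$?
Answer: $255$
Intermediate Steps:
$K{\left(U,k \right)} = 3 U$
$s{\left(Z,z \right)} = - \frac{z}{2}$ ($s{\left(Z,z \right)} = 2 \left(- \frac{1}{4}\right) z = - \frac{z}{2}$)
$K{\left(-1,8 \right)} \left(s{\left(-2,8 \right)} - 81\right) = 3 \left(-1\right) \left(\left(- \frac{1}{2}\right) 8 - 81\right) = - 3 \left(-4 - 81\right) = \left(-3\right) \left(-85\right) = 255$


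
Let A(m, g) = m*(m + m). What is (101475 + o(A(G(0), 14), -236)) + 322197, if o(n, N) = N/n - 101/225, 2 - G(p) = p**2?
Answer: 190638923/450 ≈ 4.2364e+5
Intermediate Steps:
G(p) = 2 - p**2
A(m, g) = 2*m**2 (A(m, g) = m*(2*m) = 2*m**2)
o(n, N) = -101/225 + N/n (o(n, N) = N/n - 101*1/225 = N/n - 101/225 = -101/225 + N/n)
(101475 + o(A(G(0), 14), -236)) + 322197 = (101475 + (-101/225 - 236*1/(2*(2 - 1*0**2)**2))) + 322197 = (101475 + (-101/225 - 236*1/(2*(2 - 1*0)**2))) + 322197 = (101475 + (-101/225 - 236*1/(2*(2 + 0)**2))) + 322197 = (101475 + (-101/225 - 236/(2*2**2))) + 322197 = (101475 + (-101/225 - 236/(2*4))) + 322197 = (101475 + (-101/225 - 236/8)) + 322197 = (101475 + (-101/225 - 236*1/8)) + 322197 = (101475 + (-101/225 - 59/2)) + 322197 = (101475 - 13477/450) + 322197 = 45650273/450 + 322197 = 190638923/450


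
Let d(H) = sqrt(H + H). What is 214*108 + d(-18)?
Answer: 23112 + 6*I ≈ 23112.0 + 6.0*I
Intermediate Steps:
d(H) = sqrt(2)*sqrt(H) (d(H) = sqrt(2*H) = sqrt(2)*sqrt(H))
214*108 + d(-18) = 214*108 + sqrt(2)*sqrt(-18) = 23112 + sqrt(2)*(3*I*sqrt(2)) = 23112 + 6*I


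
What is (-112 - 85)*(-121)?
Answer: 23837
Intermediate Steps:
(-112 - 85)*(-121) = -197*(-121) = 23837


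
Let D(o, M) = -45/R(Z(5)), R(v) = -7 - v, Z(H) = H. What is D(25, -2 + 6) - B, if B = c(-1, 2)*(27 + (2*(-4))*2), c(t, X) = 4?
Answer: -161/4 ≈ -40.250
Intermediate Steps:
D(o, M) = 15/4 (D(o, M) = -45/(-7 - 1*5) = -45/(-7 - 5) = -45/(-12) = -45*(-1/12) = 15/4)
B = 44 (B = 4*(27 + (2*(-4))*2) = 4*(27 - 8*2) = 4*(27 - 16) = 4*11 = 44)
D(25, -2 + 6) - B = 15/4 - 1*44 = 15/4 - 44 = -161/4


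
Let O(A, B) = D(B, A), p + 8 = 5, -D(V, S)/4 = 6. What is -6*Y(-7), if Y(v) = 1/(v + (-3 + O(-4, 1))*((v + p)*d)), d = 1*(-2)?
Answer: 6/547 ≈ 0.010969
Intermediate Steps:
D(V, S) = -24 (D(V, S) = -4*6 = -24)
p = -3 (p = -8 + 5 = -3)
O(A, B) = -24
d = -2
Y(v) = 1/(-162 + 55*v) (Y(v) = 1/(v + (-3 - 24)*((v - 3)*(-2))) = 1/(v - 27*(-3 + v)*(-2)) = 1/(v - 27*(6 - 2*v)) = 1/(v + (-162 + 54*v)) = 1/(-162 + 55*v))
-6*Y(-7) = -6/(-162 + 55*(-7)) = -6/(-162 - 385) = -6/(-547) = -6*(-1/547) = 6/547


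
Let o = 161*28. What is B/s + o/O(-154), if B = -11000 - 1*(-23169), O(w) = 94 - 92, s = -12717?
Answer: 28651949/12717 ≈ 2253.0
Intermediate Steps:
o = 4508
O(w) = 2
B = 12169 (B = -11000 + 23169 = 12169)
B/s + o/O(-154) = 12169/(-12717) + 4508/2 = 12169*(-1/12717) + 4508*(1/2) = -12169/12717 + 2254 = 28651949/12717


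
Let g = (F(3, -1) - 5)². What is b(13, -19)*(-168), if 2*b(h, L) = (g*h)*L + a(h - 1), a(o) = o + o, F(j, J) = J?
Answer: 744912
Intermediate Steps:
a(o) = 2*o
g = 36 (g = (-1 - 5)² = (-6)² = 36)
b(h, L) = -1 + h + 18*L*h (b(h, L) = ((36*h)*L + 2*(h - 1))/2 = (36*L*h + 2*(-1 + h))/2 = (36*L*h + (-2 + 2*h))/2 = (-2 + 2*h + 36*L*h)/2 = -1 + h + 18*L*h)
b(13, -19)*(-168) = (-1 + 13 + 18*(-19)*13)*(-168) = (-1 + 13 - 4446)*(-168) = -4434*(-168) = 744912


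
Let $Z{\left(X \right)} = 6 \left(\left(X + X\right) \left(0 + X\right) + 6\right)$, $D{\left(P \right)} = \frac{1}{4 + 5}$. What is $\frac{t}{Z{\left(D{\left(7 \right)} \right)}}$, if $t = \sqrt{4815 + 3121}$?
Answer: $\frac{27 \sqrt{31}}{61} \approx 2.4644$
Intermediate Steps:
$D{\left(P \right)} = \frac{1}{9}$
$t = 16 \sqrt{31}$ ($t = \sqrt{7936} = 16 \sqrt{31} \approx 89.084$)
$Z{\left(X \right)} = 36 + 12 X^{2}$ ($Z{\left(X \right)} = 6 \left(2 X X + 6\right) = 6 \left(2 X^{2} + 6\right) = 6 \left(6 + 2 X^{2}\right) = 36 + 12 X^{2}$)
$\frac{t}{Z{\left(D{\left(7 \right)} \right)}} = \frac{16 \sqrt{31}}{36 + \frac{12}{81}} = \frac{16 \sqrt{31}}{36 + 12 \cdot \frac{1}{81}} = \frac{16 \sqrt{31}}{36 + \frac{4}{27}} = \frac{16 \sqrt{31}}{\frac{976}{27}} = 16 \sqrt{31} \cdot \frac{27}{976} = \frac{27 \sqrt{31}}{61}$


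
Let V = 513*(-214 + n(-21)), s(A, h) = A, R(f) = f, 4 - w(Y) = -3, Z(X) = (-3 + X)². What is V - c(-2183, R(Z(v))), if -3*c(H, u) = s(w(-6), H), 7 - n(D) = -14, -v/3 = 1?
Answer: -297020/3 ≈ -99007.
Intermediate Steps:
v = -3 (v = -3*1 = -3)
n(D) = 21 (n(D) = 7 - 1*(-14) = 7 + 14 = 21)
w(Y) = 7 (w(Y) = 4 - 1*(-3) = 4 + 3 = 7)
c(H, u) = -7/3 (c(H, u) = -⅓*7 = -7/3)
V = -99009 (V = 513*(-214 + 21) = 513*(-193) = -99009)
V - c(-2183, R(Z(v))) = -99009 - 1*(-7/3) = -99009 + 7/3 = -297020/3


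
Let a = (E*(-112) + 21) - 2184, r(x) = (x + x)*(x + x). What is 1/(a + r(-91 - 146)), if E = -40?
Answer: 1/226993 ≈ 4.4054e-6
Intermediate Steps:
r(x) = 4*x² (r(x) = (2*x)*(2*x) = 4*x²)
a = 2317 (a = (-40*(-112) + 21) - 2184 = (4480 + 21) - 2184 = 4501 - 2184 = 2317)
1/(a + r(-91 - 146)) = 1/(2317 + 4*(-91 - 146)²) = 1/(2317 + 4*(-237)²) = 1/(2317 + 4*56169) = 1/(2317 + 224676) = 1/226993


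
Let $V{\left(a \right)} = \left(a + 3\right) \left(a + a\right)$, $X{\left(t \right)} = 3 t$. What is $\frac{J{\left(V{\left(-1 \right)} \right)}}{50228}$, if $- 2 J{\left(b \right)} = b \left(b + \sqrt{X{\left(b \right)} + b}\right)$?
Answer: $- \frac{2}{12557} + \frac{2 i}{12557} \approx -0.00015927 + 0.00015927 i$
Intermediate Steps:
$V{\left(a \right)} = 2 a \left(3 + a\right)$ ($V{\left(a \right)} = \left(3 + a\right) 2 a = 2 a \left(3 + a\right)$)
$J{\left(b \right)} = - \frac{b \left(b + 2 \sqrt{b}\right)}{2}$ ($J{\left(b \right)} = - \frac{b \left(b + \sqrt{3 b + b}\right)}{2} = - \frac{b \left(b + \sqrt{4 b}\right)}{2} = - \frac{b \left(b + 2 \sqrt{b}\right)}{2}$)
$\frac{J{\left(V{\left(-1 \right)} \right)}}{50228} = \frac{- \left(2 \left(-1\right) \left(3 - 1\right)\right)^{\frac{3}{2}} - \frac{\left(2 \left(-1\right) \left(3 - 1\right)\right)^{2}}{2}}{50228} = \left(- \left(2 \left(-1\right) 2\right)^{\frac{3}{2}} - \frac{\left(2 \left(-1\right) 2\right)^{2}}{2}\right) \frac{1}{50228} = \left(- \left(-4\right)^{\frac{3}{2}} - \frac{\left(-4\right)^{2}}{2}\right) \frac{1}{50228} = \left(- \left(-8\right) i - 8\right) \frac{1}{50228} = \left(8 i - 8\right) \frac{1}{50228} = \left(-8 + 8 i\right) \frac{1}{50228} = - \frac{2}{12557} + \frac{2 i}{12557}$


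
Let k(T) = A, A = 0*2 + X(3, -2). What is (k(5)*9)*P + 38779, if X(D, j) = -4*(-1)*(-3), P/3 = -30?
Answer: 48499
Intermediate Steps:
P = -90 (P = 3*(-30) = -90)
X(D, j) = -12 (X(D, j) = 4*(-3) = -12)
A = -12 (A = 0*2 - 12 = 0 - 12 = -12)
k(T) = -12
(k(5)*9)*P + 38779 = -12*9*(-90) + 38779 = -108*(-90) + 38779 = 9720 + 38779 = 48499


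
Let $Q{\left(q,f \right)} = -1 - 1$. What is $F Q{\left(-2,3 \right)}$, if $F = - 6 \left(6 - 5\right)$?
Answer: $12$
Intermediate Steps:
$Q{\left(q,f \right)} = -2$ ($Q{\left(q,f \right)} = -1 - 1 = -2$)
$F = -6$ ($F = \left(-6\right) 1 = -6$)
$F Q{\left(-2,3 \right)} = \left(-6\right) \left(-2\right) = 12$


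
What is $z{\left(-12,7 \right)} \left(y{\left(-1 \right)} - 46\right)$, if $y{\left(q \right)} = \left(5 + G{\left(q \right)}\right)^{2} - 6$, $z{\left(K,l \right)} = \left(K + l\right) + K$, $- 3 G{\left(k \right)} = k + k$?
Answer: $\frac{3043}{9} \approx 338.11$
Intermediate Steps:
$G{\left(k \right)} = - \frac{2 k}{3}$ ($G{\left(k \right)} = - \frac{k + k}{3} = - \frac{2 k}{3}$)
$z{\left(K,l \right)} = l + 2 K$
$y{\left(q \right)} = -6 + \left(5 - \frac{2 q}{3}\right)^{2}$ ($y{\left(q \right)} = \left(5 - \frac{2 q}{3}\right)^{2} - 6 = -6 + \left(5 - \frac{2 q}{3}\right)^{2}$)
$z{\left(-12,7 \right)} \left(y{\left(-1 \right)} - 46\right) = \left(7 + 2 \left(-12\right)\right) \left(\left(-6 + \frac{\left(-15 + 2 \left(-1\right)\right)^{2}}{9}\right) - 46\right) = \left(7 - 24\right) \left(\left(-6 + \frac{\left(-15 - 2\right)^{2}}{9}\right) - 46\right) = - 17 \left(\left(-6 + \frac{\left(-17\right)^{2}}{9}\right) - 46\right) = - 17 \left(\left(-6 + \frac{1}{9} \cdot 289\right) - 46\right) = - 17 \left(\left(-6 + \frac{289}{9}\right) - 46\right) = - 17 \left(\frac{235}{9} - 46\right) = \left(-17\right) \left(- \frac{179}{9}\right) = \frac{3043}{9}$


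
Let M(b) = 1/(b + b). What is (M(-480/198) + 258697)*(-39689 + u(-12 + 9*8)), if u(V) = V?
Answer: -1640303238323/160 ≈ -1.0252e+10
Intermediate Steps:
M(b) = 1/(2*b)
(M(-480/198) + 258697)*(-39689 + u(-12 + 9*8)) = (1/(2*((-480/198))) + 258697)*(-39689 + (-12 + 9*8)) = (1/(2*((-480*1/198))) + 258697)*(-39689 + (-12 + 72)) = (1/(2*(-80/33)) + 258697)*(-39689 + 60) = ((½)*(-33/80) + 258697)*(-39629) = (-33/160 + 258697)*(-39629) = (41391487/160)*(-39629) = -1640303238323/160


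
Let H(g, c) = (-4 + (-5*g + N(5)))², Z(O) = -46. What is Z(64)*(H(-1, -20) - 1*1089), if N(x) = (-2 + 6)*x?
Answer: 29808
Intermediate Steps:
N(x) = 4*x
H(g, c) = (16 - 5*g)² (H(g, c) = (-4 + (-5*g + 4*5))² = (-4 + (-5*g + 20))² = (-4 + (20 - 5*g))² = (16 - 5*g)²)
Z(64)*(H(-1, -20) - 1*1089) = -46*((-16 + 5*(-1))² - 1*1089) = -46*((-16 - 5)² - 1089) = -46*((-21)² - 1089) = -46*(441 - 1089) = -46*(-648) = 29808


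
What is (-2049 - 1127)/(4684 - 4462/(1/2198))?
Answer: 397/1225349 ≈ 0.00032399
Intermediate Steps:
(-2049 - 1127)/(4684 - 4462/(1/2198)) = -3176/(4684 - 4462/1/2198) = -3176/(4684 - 4462*2198) = -3176/(4684 - 9807476) = -3176/(-9802792) = -3176*(-1/9802792) = 397/1225349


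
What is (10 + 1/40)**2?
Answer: 160801/1600 ≈ 100.50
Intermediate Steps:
(10 + 1/40)**2 = (401/40)**2 = 160801/1600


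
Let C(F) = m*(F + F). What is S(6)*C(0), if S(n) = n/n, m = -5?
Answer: 0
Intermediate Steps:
C(F) = -10*F (C(F) = -5*(F + F) = -10*F)
S(n) = 1
S(6)*C(0) = 1*(-10*0) = 1*0 = 0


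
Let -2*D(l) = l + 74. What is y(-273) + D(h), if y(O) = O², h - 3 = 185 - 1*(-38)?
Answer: 74379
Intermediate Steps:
h = 226 (h = 3 + (185 - 1*(-38)) = 3 + (185 + 38) = 3 + 223 = 226)
D(l) = -37 - l/2 (D(l) = -(l + 74)/2 = -(74 + l)/2 = -37 - l/2)
y(-273) + D(h) = (-273)² + (-37 - ½*226) = 74529 + (-37 - 113) = 74529 - 150 = 74379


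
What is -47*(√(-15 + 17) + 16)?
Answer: -752 - 47*√2 ≈ -818.47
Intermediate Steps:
-47*(√(-15 + 17) + 16) = -47*(√2 + 16) = -47*(16 + √2) = -752 - 47*√2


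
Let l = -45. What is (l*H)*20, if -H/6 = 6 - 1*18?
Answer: -64800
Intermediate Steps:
H = 72 (H = -6*(6 - 1*18) = -6*(6 - 18) = -6*(-12) = 72)
(l*H)*20 = -45*72*20 = -3240*20 = -64800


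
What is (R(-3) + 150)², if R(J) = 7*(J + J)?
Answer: 11664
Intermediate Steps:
R(J) = 14*J (R(J) = 7*(2*J) = 14*J)
(R(-3) + 150)² = (14*(-3) + 150)² = (-42 + 150)² = 108² = 11664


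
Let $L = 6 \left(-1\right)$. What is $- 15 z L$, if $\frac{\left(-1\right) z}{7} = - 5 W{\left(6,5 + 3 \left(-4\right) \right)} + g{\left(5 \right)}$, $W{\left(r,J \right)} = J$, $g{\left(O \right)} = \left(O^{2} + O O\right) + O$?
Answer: $-56700$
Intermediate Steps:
$g{\left(O \right)} = O + 2 O^{2}$ ($g{\left(O \right)} = \left(O^{2} + O^{2}\right) + O = 2 O^{2} + O = O + 2 O^{2}$)
$z = -630$ ($z = - 7 \left(- 5 \left(5 + 3 \left(-4\right)\right) + 5 \left(1 + 2 \cdot 5\right)\right) = - 7 \left(- 5 \left(5 - 12\right) + 5 \left(1 + 10\right)\right) = - 7 \left(\left(-5\right) \left(-7\right) + 5 \cdot 11\right) = - 7 \left(35 + 55\right) = \left(-7\right) 90 = -630$)
$L = -6$
$- 15 z L = \left(-15\right) \left(-630\right) \left(-6\right) = 9450 \left(-6\right) = -56700$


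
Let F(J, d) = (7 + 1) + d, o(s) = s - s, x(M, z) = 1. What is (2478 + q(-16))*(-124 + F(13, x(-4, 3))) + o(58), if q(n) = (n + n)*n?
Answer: -343850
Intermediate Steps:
q(n) = 2*n² (q(n) = (2*n)*n = 2*n²)
o(s) = 0
F(J, d) = 8 + d
(2478 + q(-16))*(-124 + F(13, x(-4, 3))) + o(58) = (2478 + 2*(-16)²)*(-124 + (8 + 1)) + 0 = (2478 + 2*256)*(-124 + 9) + 0 = (2478 + 512)*(-115) + 0 = 2990*(-115) + 0 = -343850 + 0 = -343850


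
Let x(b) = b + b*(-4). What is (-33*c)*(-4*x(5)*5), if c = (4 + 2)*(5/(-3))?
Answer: 99000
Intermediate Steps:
x(b) = -3*b (x(b) = b - 4*b = -3*b)
c = -10 (c = 6*(5*(-1/3)) = 6*(-5/3) = -10)
(-33*c)*(-4*x(5)*5) = (-33*(-10))*(-(-12)*5*5) = 330*(-4*(-15)*5) = 330*(60*5) = 330*300 = 99000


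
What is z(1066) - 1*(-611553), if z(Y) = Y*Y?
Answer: 1747909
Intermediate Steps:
z(Y) = Y²
z(1066) - 1*(-611553) = 1066² - 1*(-611553) = 1136356 + 611553 = 1747909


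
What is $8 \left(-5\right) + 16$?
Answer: $-24$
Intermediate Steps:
$8 \left(-5\right) + 16 = -40 + 16 = -24$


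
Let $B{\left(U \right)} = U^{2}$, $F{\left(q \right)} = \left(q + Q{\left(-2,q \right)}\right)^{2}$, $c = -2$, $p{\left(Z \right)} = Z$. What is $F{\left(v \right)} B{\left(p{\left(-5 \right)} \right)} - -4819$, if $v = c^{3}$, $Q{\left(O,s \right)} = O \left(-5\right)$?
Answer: $4919$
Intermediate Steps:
$Q{\left(O,s \right)} = - 5 O$
$v = -8$ ($v = \left(-2\right)^{3} = -8$)
$F{\left(q \right)} = \left(10 + q\right)^{2}$ ($F{\left(q \right)} = \left(q - -10\right)^{2} = \left(q + 10\right)^{2} = \left(10 + q\right)^{2}$)
$F{\left(v \right)} B{\left(p{\left(-5 \right)} \right)} - -4819 = \left(10 - 8\right)^{2} \left(-5\right)^{2} - -4819 = 2^{2} \cdot 25 + 4819 = 4 \cdot 25 + 4819 = 100 + 4819 = 4919$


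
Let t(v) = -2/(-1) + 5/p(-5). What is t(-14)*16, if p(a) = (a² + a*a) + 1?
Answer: 1712/51 ≈ 33.569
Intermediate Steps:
p(a) = 1 + 2*a² (p(a) = (a² + a²) + 1 = 2*a² + 1 = 1 + 2*a²)
t(v) = 107/51 (t(v) = -2/(-1) + 5/(1 + 2*(-5)²) = -2*(-1) + 5/(1 + 2*25) = 2 + 5/(1 + 50) = 2 + 5/51 = 107/51)
t(-14)*16 = (107/51)*16 = 1712/51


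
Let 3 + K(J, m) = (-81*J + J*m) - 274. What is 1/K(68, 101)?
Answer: 1/1083 ≈ 0.00092336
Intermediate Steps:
K(J, m) = -277 - 81*J + J*m (K(J, m) = -3 + ((-81*J + J*m) - 274) = -3 + (-274 - 81*J + J*m) = -277 - 81*J + J*m)
1/K(68, 101) = 1/(-277 - 81*68 + 68*101) = 1/(-277 - 5508 + 6868) = 1/1083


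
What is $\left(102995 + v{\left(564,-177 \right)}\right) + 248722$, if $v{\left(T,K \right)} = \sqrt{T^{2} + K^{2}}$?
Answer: $351717 + 15 \sqrt{1553} \approx 3.5231 \cdot 10^{5}$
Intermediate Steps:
$v{\left(T,K \right)} = \sqrt{K^{2} + T^{2}}$
$\left(102995 + v{\left(564,-177 \right)}\right) + 248722 = \left(102995 + \sqrt{\left(-177\right)^{2} + 564^{2}}\right) + 248722 = \left(102995 + \sqrt{31329 + 318096}\right) + 248722 = \left(102995 + \sqrt{349425}\right) + 248722 = \left(102995 + 15 \sqrt{1553}\right) + 248722 = 351717 + 15 \sqrt{1553}$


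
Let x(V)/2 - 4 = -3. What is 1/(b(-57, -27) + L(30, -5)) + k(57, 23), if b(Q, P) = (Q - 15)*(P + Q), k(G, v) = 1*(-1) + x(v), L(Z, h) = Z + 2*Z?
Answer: 6139/6138 ≈ 1.0002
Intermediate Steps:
x(V) = 2 (x(V) = 8 + 2*(-3) = 8 - 6 = 2)
L(Z, h) = 3*Z
k(G, v) = 1 (k(G, v) = 1*(-1) + 2 = -1 + 2 = 1)
b(Q, P) = (-15 + Q)*(P + Q)
1/(b(-57, -27) + L(30, -5)) + k(57, 23) = 1/(((-57)**2 - 15*(-27) - 15*(-57) - 27*(-57)) + 3*30) + 1 = 1/((3249 + 405 + 855 + 1539) + 90) + 1 = 1/(6048 + 90) + 1 = 1/6138 + 1 = 6139/6138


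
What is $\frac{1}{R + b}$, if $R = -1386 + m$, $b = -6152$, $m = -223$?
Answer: $- \frac{1}{7761} \approx -0.00012885$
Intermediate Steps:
$R = -1609$ ($R = -1386 - 223 = -1609$)
$\frac{1}{R + b} = \frac{1}{-1609 - 6152} = \frac{1}{-7761} = - \frac{1}{7761}$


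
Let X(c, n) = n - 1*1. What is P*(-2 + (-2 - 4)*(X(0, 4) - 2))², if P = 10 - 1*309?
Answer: -19136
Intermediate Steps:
X(c, n) = -1 + n (X(c, n) = n - 1 = -1 + n)
P = -299 (P = 10 - 309 = -299)
P*(-2 + (-2 - 4)*(X(0, 4) - 2))² = -299*(-2 + (-2 - 4)*((-1 + 4) - 2))² = -299*(-2 - 6*(3 - 2))² = -299*(-2 - 6*1)² = -299*(-2 - 6)² = -299*(-8)² = -299*64 = -19136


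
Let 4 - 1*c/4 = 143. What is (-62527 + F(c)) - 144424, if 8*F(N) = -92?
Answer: -413925/2 ≈ -2.0696e+5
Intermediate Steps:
c = -556 (c = 16 - 4*143 = 16 - 572 = -556)
F(N) = -23/2 (F(N) = (⅛)*(-92) = -23/2)
(-62527 + F(c)) - 144424 = (-62527 - 23/2) - 144424 = -125077/2 - 144424 = -413925/2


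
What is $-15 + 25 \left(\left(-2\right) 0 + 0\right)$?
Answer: $-15$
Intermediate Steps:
$-15 + 25 \left(\left(-2\right) 0 + 0\right) = -15 + 25 \left(0 + 0\right) = -15 + 25 \cdot 0 = -15 + 0 = -15$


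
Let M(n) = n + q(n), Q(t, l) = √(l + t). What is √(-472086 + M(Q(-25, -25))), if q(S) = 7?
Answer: √(-472079 + 5*I*√2) ≈ 0.005 + 687.08*I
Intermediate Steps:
M(n) = 7 + n (M(n) = n + 7 = 7 + n)
√(-472086 + M(Q(-25, -25))) = √(-472086 + (7 + √(-25 - 25))) = √(-472086 + (7 + √(-50))) = √(-472086 + (7 + 5*I*√2)) = √(-472079 + 5*I*√2)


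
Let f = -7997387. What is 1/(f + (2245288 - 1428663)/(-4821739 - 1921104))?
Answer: -6742843/53925125767866 ≈ -1.2504e-7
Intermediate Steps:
1/(f + (2245288 - 1428663)/(-4821739 - 1921104)) = 1/(-7997387 + (2245288 - 1428663)/(-4821739 - 1921104)) = 1/(-7997387 + 816625/(-6742843)) = 1/(-7997387 + 816625*(-1/6742843)) = 1/(-7997387 - 816625/6742843) = 1/(-53925125767866/6742843) = -6742843/53925125767866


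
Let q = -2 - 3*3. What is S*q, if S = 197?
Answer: -2167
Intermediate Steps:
q = -11 (q = -2 - 9 = -11)
S*q = 197*(-11) = -2167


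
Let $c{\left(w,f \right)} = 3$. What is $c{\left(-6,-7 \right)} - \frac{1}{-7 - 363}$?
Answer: $\frac{1111}{370} \approx 3.0027$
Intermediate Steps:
$c{\left(-6,-7 \right)} - \frac{1}{-7 - 363} = 3 - \frac{1}{-7 - 363} = 3 - \frac{1}{-370} = 3 - - \frac{1}{370} = 3 + \frac{1}{370} = \frac{1111}{370}$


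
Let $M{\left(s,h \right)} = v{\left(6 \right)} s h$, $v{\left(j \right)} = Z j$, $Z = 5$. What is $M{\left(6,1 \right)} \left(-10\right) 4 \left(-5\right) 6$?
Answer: $216000$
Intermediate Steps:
$v{\left(j \right)} = 5 j$
$M{\left(s,h \right)} = 30 h s$ ($M{\left(s,h \right)} = 5 \cdot 6 s h = 30 s h = 30 h s$)
$M{\left(6,1 \right)} \left(-10\right) 4 \left(-5\right) 6 = 30 \cdot 1 \cdot 6 \left(-10\right) 4 \left(-5\right) 6 = 180 \left(-10\right) \left(\left(-20\right) 6\right) = \left(-1800\right) \left(-120\right) = 216000$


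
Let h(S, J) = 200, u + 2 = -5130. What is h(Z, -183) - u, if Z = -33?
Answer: 5332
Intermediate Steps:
u = -5132 (u = -2 - 5130 = -5132)
h(Z, -183) - u = 200 - 1*(-5132) = 200 + 5132 = 5332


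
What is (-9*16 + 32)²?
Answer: 12544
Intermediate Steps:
(-9*16 + 32)² = (-144 + 32)² = (-112)² = 12544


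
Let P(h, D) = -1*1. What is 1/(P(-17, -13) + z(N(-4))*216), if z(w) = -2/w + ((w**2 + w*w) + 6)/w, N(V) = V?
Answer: -1/1945 ≈ -0.00051414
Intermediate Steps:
P(h, D) = -1
z(w) = -2/w + (6 + 2*w**2)/w (z(w) = -2/w + ((w**2 + w**2) + 6)/w = -2/w + (2*w**2 + 6)/w = -2/w + (6 + 2*w**2)/w)
1/(P(-17, -13) + z(N(-4))*216) = 1/(-1 + (2*(-4) + 4/(-4))*216) = 1/(-1 + (-8 + 4*(-1/4))*216) = 1/(-1 + (-8 - 1)*216) = 1/(-1 - 9*216) = 1/(-1 - 1944) = 1/(-1945) = -1/1945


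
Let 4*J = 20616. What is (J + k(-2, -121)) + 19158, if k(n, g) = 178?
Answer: 24490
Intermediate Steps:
J = 5154 (J = (1/4)*20616 = 5154)
(J + k(-2, -121)) + 19158 = (5154 + 178) + 19158 = 5332 + 19158 = 24490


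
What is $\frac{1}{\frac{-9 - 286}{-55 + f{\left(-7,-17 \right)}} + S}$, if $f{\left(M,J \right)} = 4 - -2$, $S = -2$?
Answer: $\frac{49}{197} \approx 0.24873$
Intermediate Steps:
$f{\left(M,J \right)} = 6$ ($f{\left(M,J \right)} = 4 + 2 = 6$)
$\frac{1}{\frac{-9 - 286}{-55 + f{\left(-7,-17 \right)}} + S} = \frac{1}{\frac{-9 - 286}{-55 + 6} - 2} = \frac{1}{- \frac{295}{-49} - 2} = \frac{1}{\left(-295\right) \left(- \frac{1}{49}\right) - 2} = \frac{1}{\frac{295}{49} - 2} = \frac{1}{\frac{197}{49}} = \frac{49}{197}$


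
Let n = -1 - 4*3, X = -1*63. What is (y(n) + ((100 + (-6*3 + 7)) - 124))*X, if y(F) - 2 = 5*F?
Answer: 6174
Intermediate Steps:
X = -63
n = -13 (n = -1 - 12 = -13)
y(F) = 2 + 5*F
(y(n) + ((100 + (-6*3 + 7)) - 124))*X = ((2 + 5*(-13)) + ((100 + (-6*3 + 7)) - 124))*(-63) = ((2 - 65) + ((100 + (-18 + 7)) - 124))*(-63) = (-63 + ((100 - 11) - 124))*(-63) = (-63 + (89 - 124))*(-63) = (-63 - 35)*(-63) = -98*(-63) = 6174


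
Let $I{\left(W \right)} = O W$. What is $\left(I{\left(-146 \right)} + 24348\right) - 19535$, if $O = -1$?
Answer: $4959$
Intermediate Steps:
$I{\left(W \right)} = - W$
$\left(I{\left(-146 \right)} + 24348\right) - 19535 = \left(\left(-1\right) \left(-146\right) + 24348\right) - 19535 = \left(146 + 24348\right) - 19535 = 24494 - 19535 = 4959$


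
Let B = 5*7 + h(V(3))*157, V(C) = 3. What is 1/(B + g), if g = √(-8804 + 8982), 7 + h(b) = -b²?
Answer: -2477/6135351 - √178/6135351 ≈ -0.00040590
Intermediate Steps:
h(b) = -7 - b²
g = √178 ≈ 13.342
B = -2477 (B = 5*7 + (-7 - 1*3²)*157 = 35 + (-7 - 1*9)*157 = 35 + (-7 - 9)*157 = 35 - 16*157 = 35 - 2512 = -2477)
1/(B + g) = 1/(-2477 + √178)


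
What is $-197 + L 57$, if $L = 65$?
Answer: $3508$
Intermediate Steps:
$-197 + L 57 = -197 + 65 \cdot 57 = -197 + 3705 = 3508$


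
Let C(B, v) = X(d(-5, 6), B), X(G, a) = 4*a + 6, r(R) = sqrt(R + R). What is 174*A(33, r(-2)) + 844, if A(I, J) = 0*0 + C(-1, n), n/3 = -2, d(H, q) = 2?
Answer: 1192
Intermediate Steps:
r(R) = sqrt(2)*sqrt(R) (r(R) = sqrt(2*R) = sqrt(2)*sqrt(R))
n = -6 (n = 3*(-2) = -6)
X(G, a) = 6 + 4*a
C(B, v) = 6 + 4*B
A(I, J) = 2 (A(I, J) = 0*0 + (6 + 4*(-1)) = 0 + (6 - 4) = 0 + 2 = 2)
174*A(33, r(-2)) + 844 = 174*2 + 844 = 348 + 844 = 1192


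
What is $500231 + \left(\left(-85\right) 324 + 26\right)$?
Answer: $472717$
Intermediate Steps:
$500231 + \left(\left(-85\right) 324 + 26\right) = 500231 + \left(-27540 + 26\right) = 500231 - 27514 = 472717$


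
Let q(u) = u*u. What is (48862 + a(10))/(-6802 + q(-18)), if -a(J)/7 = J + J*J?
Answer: -24046/3239 ≈ -7.4239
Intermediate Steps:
q(u) = u**2
a(J) = -7*J - 7*J**2 (a(J) = -7*(J + J*J) = -7*(J + J**2) = -7*J - 7*J**2)
(48862 + a(10))/(-6802 + q(-18)) = (48862 - 7*10*(1 + 10))/(-6802 + (-18)**2) = (48862 - 7*10*11)/(-6802 + 324) = (48862 - 770)/(-6478) = 48092*(-1/6478) = -24046/3239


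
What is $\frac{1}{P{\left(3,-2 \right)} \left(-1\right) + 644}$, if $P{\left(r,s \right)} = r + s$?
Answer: $\frac{1}{643} \approx 0.0015552$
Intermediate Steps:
$\frac{1}{P{\left(3,-2 \right)} \left(-1\right) + 644} = \frac{1}{\left(3 - 2\right) \left(-1\right) + 644} = \frac{1}{1 \left(-1\right) + 644} = \frac{1}{-1 + 644} = \frac{1}{643}$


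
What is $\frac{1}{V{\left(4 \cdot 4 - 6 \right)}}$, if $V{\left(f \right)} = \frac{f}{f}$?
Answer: $1$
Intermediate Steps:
$V{\left(f \right)} = 1$
$\frac{1}{V{\left(4 \cdot 4 - 6 \right)}} = 1^{-1} = 1$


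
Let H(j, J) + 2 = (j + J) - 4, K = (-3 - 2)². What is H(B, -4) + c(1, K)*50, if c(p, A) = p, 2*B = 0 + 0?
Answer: 40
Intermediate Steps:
B = 0 (B = (0 + 0)/2 = (½)*0 = 0)
K = 25 (K = (-5)² = 25)
H(j, J) = -6 + J + j (H(j, J) = -2 + ((j + J) - 4) = -2 + ((J + j) - 4) = -2 + (-4 + J + j) = -6 + J + j)
H(B, -4) + c(1, K)*50 = (-6 - 4 + 0) + 1*50 = -10 + 50 = 40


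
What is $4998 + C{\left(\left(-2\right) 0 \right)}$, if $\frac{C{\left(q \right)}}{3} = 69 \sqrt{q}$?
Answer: $4998$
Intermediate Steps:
$C{\left(q \right)} = 207 \sqrt{q}$ ($C{\left(q \right)} = 3 \cdot 69 \sqrt{q} = 207 \sqrt{q}$)
$4998 + C{\left(\left(-2\right) 0 \right)} = 4998 + 207 \sqrt{\left(-2\right) 0} = 4998 + 207 \sqrt{0} = 4998 + 207 \cdot 0 = 4998 + 0 = 4998$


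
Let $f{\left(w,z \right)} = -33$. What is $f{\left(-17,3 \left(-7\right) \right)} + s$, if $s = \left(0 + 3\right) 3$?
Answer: $-24$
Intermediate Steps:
$s = 9$ ($s = 3 \cdot 3 = 9$)
$f{\left(-17,3 \left(-7\right) \right)} + s = -33 + 9 = -24$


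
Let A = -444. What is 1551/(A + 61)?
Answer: -1551/383 ≈ -4.0496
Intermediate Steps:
1551/(A + 61) = 1551/(-444 + 61) = 1551/(-383) = -1/383*1551 = -1551/383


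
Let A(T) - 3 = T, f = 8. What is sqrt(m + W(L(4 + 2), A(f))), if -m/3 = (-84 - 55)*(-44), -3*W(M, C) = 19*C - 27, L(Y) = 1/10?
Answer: I*sqrt(165678)/3 ≈ 135.68*I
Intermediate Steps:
L(Y) = 1/10
A(T) = 3 + T
W(M, C) = 9 - 19*C/3 (W(M, C) = -(19*C - 27)/3 = -(-27 + 19*C)/3 = 9 - 19*C/3)
m = -18348 (m = -3*(-84 - 55)*(-44) = -(-417)*(-44) = -3*6116 = -18348)
sqrt(m + W(L(4 + 2), A(f))) = sqrt(-18348 + (9 - 19*(3 + 8)/3)) = sqrt(-18348 + (9 - 19/3*11)) = sqrt(-18348 + (9 - 209/3)) = sqrt(-18348 - 182/3) = sqrt(-55226/3) = I*sqrt(165678)/3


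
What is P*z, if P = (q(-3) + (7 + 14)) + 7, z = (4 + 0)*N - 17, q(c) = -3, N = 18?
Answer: 1375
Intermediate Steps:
z = 55 (z = (4 + 0)*18 - 17 = 4*18 - 17 = 72 - 17 = 55)
P = 25 (P = (-3 + (7 + 14)) + 7 = (-3 + 21) + 7 = 18 + 7 = 25)
P*z = 25*55 = 1375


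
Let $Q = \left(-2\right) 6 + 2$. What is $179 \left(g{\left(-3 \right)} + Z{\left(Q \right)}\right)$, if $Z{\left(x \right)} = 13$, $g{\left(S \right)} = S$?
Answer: $1790$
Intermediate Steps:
$Q = -10$ ($Q = -12 + 2 = -10$)
$179 \left(g{\left(-3 \right)} + Z{\left(Q \right)}\right) = 179 \left(-3 + 13\right) = 179 \cdot 10 = 1790$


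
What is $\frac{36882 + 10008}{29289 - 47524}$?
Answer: $- \frac{18}{7} \approx -2.5714$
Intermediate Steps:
$\frac{36882 + 10008}{29289 - 47524} = \frac{46890}{-18235} = 46890 \left(- \frac{1}{18235}\right) = - \frac{18}{7}$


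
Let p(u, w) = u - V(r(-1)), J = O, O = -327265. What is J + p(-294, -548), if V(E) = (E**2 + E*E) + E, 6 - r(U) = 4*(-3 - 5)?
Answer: -330485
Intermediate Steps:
r(U) = 38 (r(U) = 6 - 4*(-3 - 5) = 6 - 4*(-8) = 6 - 1*(-32) = 6 + 32 = 38)
J = -327265
V(E) = E + 2*E**2 (V(E) = (E**2 + E**2) + E = 2*E**2 + E = E + 2*E**2)
p(u, w) = -2926 + u (p(u, w) = u - 38*(1 + 2*38) = u - 38*(1 + 76) = u - 38*77 = u - 1*2926 = u - 2926 = -2926 + u)
J + p(-294, -548) = -327265 + (-2926 - 294) = -327265 - 3220 = -330485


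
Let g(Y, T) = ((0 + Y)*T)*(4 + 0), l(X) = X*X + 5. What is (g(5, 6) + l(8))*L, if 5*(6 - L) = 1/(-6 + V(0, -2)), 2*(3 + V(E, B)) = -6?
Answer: 22743/20 ≈ 1137.2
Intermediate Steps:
V(E, B) = -6 (V(E, B) = -3 + (1/2)*(-6) = -3 - 3 = -6)
l(X) = 5 + X**2 (l(X) = X**2 + 5 = 5 + X**2)
L = 361/60 (L = 6 - 1/(5*(-6 - 6)) = 6 - 1/5/(-12) = 6 - 1/5*(-1/12) = 6 + 1/60 = 361/60 ≈ 6.0167)
g(Y, T) = 4*T*Y (g(Y, T) = (Y*T)*4 = (T*Y)*4 = 4*T*Y)
(g(5, 6) + l(8))*L = (4*6*5 + (5 + 8**2))*(361/60) = (120 + (5 + 64))*(361/60) = (120 + 69)*(361/60) = 189*(361/60) = 22743/20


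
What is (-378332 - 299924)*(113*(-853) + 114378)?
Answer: -12201147184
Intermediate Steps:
(-378332 - 299924)*(113*(-853) + 114378) = -678256*(-96389 + 114378) = -678256*17989 = -12201147184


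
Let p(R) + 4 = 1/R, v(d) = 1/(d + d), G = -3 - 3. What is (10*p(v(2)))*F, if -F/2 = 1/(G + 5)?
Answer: 0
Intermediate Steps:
G = -6
v(d) = 1/(2*d)
p(R) = -4 + 1/R
F = 2 (F = -2/(-6 + 5) = -2/(-1) = -2*(-1) = 2)
(10*p(v(2)))*F = (10*(-4 + 1/((½)/2)))*2 = (10*(-4 + 1/((½)*(½))))*2 = (10*(-4 + 1/(¼)))*2 = (10*(-4 + 4))*2 = (10*0)*2 = 0*2 = 0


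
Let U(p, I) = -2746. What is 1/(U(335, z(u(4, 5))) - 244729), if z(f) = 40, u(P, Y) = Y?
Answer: -1/247475 ≈ -4.0408e-6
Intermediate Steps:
1/(U(335, z(u(4, 5))) - 244729) = 1/(-2746 - 244729) = 1/(-247475) = -1/247475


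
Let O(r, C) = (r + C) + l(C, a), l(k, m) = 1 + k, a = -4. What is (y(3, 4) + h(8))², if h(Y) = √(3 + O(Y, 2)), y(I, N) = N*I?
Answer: 256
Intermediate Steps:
O(r, C) = 1 + r + 2*C (O(r, C) = (r + C) + (1 + C) = (C + r) + (1 + C) = 1 + r + 2*C)
y(I, N) = I*N
h(Y) = √(8 + Y) (h(Y) = √(3 + (1 + Y + 2*2)) = √(3 + (1 + Y + 4)) = √(3 + (5 + Y)) = √(8 + Y))
(y(3, 4) + h(8))² = (3*4 + √(8 + 8))² = (12 + √16)² = (12 + 4)² = 16² = 256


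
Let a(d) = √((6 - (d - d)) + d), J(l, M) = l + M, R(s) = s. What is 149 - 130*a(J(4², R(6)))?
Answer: 149 - 260*√7 ≈ -538.90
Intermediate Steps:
J(l, M) = M + l
a(d) = √(6 + d) (a(d) = √((6 - 1*0) + d) = √((6 + 0) + d) = √(6 + d))
149 - 130*a(J(4², R(6))) = 149 - 130*√(6 + (6 + 4²)) = 149 - 130*√(6 + (6 + 16)) = 149 - 130*√(6 + 22) = 149 - 260*√7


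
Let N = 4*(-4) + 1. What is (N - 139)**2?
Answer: 23716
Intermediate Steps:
N = -15 (N = -16 + 1 = -15)
(N - 139)**2 = (-15 - 139)**2 = (-154)**2 = 23716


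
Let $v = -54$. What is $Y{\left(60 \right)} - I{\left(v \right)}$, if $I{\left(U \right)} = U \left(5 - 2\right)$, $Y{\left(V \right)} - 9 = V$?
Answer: $231$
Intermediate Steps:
$Y{\left(V \right)} = 9 + V$
$I{\left(U \right)} = 3 U$ ($I{\left(U \right)} = U 3 = 3 U$)
$Y{\left(60 \right)} - I{\left(v \right)} = \left(9 + 60\right) - 3 \left(-54\right) = 69 - -162 = 69 + 162 = 231$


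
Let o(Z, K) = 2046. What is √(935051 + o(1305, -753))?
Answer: √937097 ≈ 968.04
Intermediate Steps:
√(935051 + o(1305, -753)) = √(935051 + 2046) = √937097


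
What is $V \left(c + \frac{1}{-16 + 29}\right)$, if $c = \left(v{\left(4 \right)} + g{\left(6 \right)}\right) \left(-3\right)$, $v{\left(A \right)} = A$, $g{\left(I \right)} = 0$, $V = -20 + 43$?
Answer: $- \frac{3565}{13} \approx -274.23$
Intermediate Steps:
$V = 23$
$c = -12$ ($c = \left(4 + 0\right) \left(-3\right) = 4 \left(-3\right) = -12$)
$V \left(c + \frac{1}{-16 + 29}\right) = 23 \left(-12 + \frac{1}{-16 + 29}\right) = 23 \left(-12 + \frac{1}{13}\right) = 23 \left(- \frac{155}{13}\right) = - \frac{3565}{13}$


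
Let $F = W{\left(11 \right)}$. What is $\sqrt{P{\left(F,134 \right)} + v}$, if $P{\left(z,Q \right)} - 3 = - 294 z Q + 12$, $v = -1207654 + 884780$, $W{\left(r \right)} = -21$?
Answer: $\sqrt{504457} \approx 710.25$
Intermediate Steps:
$v = -322874$
$F = -21$
$P{\left(z,Q \right)} = 15 - 294 Q z$ ($P{\left(z,Q \right)} = 3 + \left(- 294 z Q + 12\right) = 3 - \left(-12 + 294 Q z\right) = 15 - 294 Q z$)
$\sqrt{P{\left(F,134 \right)} + v} = \sqrt{\left(15 - 39396 \left(-21\right)\right) - 322874} = \sqrt{\left(15 + 827316\right) - 322874} = \sqrt{827331 - 322874} = \sqrt{504457}$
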